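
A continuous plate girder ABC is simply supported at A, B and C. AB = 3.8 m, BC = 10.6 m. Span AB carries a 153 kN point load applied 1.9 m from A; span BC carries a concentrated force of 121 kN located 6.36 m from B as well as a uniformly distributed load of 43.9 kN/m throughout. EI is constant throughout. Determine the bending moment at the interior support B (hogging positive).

Insert a hinge at B; M_B is the redundant, and each span becomes simply supported.
Rotations at B on the released spans (each span's end-slope, ×1/EI):
  span AB: point load 153 at a = 1.9: Pab(L + a)/(6LEI) = 138.1/EI
  span BC: point load 121 at a = 6.36: Pab(L + b)/(6LEI) = 761.4/EI
  span BC: UDL 43.9: wL³/(24EI) = 2179/EI
  relative rotation θ_0 = (138.1 + 2940)/EI = 3078/EI
A unit hogging moment at B produces rotation L₁/(3EI) + L₂/(3EI) = 4.8/EI.
Slope continuity at B: θ_0 = M_B·4.8/EI, so M_B = 3078/4.8 = 641.3 kN·m (hogging).

M_B = 641.3 kN·m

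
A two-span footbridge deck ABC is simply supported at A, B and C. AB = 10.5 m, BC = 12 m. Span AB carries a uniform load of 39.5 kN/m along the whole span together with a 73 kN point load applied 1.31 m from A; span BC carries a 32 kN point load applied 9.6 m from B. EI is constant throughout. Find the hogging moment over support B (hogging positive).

M_B = 295.7 kN·m

Release continuity at B by inserting a hinge; the redundant is the internal moment M_B. The primary structure is two simply-supported spans AB and BC.
Discontinuity in slope at B on the released structure — sum the simple-span end rotations:
  span AB: UDL 39.5: wL³/(24EI) = 1905/EI
  span AB: point load 73 at a = 1.31: Pab(L + a)/(6LEI) = 164.7/EI
  span BC: point load 32 at a = 9.6: Pab(L + b)/(6LEI) = 147.5/EI
  relative rotation θ_0 = (2070 + 147.5)/EI = 2217/EI
A unit hogging moment at B produces rotation L₁/(3EI) + L₂/(3EI) = 7.5/EI.
Compatibility: M_B·(L₁+L₂)/(3EI) = θ_0, giving M_B = 295.7 kN·m (hogging).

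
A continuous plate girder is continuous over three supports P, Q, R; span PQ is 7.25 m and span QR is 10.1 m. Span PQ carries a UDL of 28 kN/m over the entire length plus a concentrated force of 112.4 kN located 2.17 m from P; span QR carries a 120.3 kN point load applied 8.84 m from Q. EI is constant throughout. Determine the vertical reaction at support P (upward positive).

Release continuity at Q by inserting a hinge; the redundant is the internal moment M_Q. The primary structure is two simply-supported spans PQ and QR.
End slopes at the hinge Q, treating each span as simply supported:
  span PQ: UDL 28: wL³/(24EI) = 444.6/EI
  span PQ: point load 112.4 at a = 2.17: Pab(L + a)/(6LEI) = 268.3/EI
  span QR: point load 120.3 at a = 8.84: Pab(L + b)/(6LEI) = 251.2/EI
  relative rotation θ_0 = (712.9 + 251.2)/EI = 964.1/EI
A unit hogging moment at Q produces rotation L₁/(3EI) + L₂/(3EI) = 5.783/EI.
Slope continuity at Q: θ_0 = M_Q·5.783/EI, so M_Q = 964.1/5.783 = 166.7 kN·m (hogging).
Span PQ, ΣM about P with M_Q applied at Q: R_Q^{PQ}·7.25 = 979.8 + 166.7, so R_Q^{PQ} = 158.1 kN and R_P = 315.4 − 158.1 = 157.3 kN.

R_P = 157.3 kN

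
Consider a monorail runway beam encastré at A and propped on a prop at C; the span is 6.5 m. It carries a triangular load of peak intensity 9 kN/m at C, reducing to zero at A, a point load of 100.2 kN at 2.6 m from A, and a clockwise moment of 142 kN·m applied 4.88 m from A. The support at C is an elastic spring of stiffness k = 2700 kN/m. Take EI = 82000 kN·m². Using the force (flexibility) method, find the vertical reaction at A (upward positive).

Remove the prop at C; the released (primary) structure is a cantilever built in at A.
Downward deflection at the released point C due to the loads:
  triangular load, peak 9 at the free end: 11w₀L⁴/(120EI) = 1473/EI
  point load 100.2 at a = 2.6: Pa²(3L − a)/(6EI) = 1908/EI
  clockwise couple 142 at a = 4.88: M₀a(2L − a)/(2EI) = 2813/EI
  δ_0 = 6194/EI
Flexibility coefficient — unit upward force at C: δ_{CC} = L³/(3EI) = 91.54/EI.
With EI = 82000 kN·m²: δ_0 = 0.075536 m and δ_{CC} = 0.001116 m/kN.
Compatibility — the spring shortens by R_C/k under the reaction it provides: δ_0 − R_C·δ_{CC} = R_C/k. With 1/k = 0.00037 m/kN, R_C = δ_0 / (δ_{CC} + 1/k) = 0.075536 / (0.001116 + 0.00037) = 50.81 kN.
Vertical equilibrium: R_A = ΣP − R_C = 129.4 − 50.81 = 78.64 kN.

R_A = 78.64 kN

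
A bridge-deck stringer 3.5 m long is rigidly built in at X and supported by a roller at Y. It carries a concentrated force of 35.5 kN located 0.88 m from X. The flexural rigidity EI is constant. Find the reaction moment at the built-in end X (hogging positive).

Release the roller at Y. Primary structure: cantilever fixed at X.
Downward deflection at the released point Y due to the loads:
  point load 35.5 at a = 0.88: Pa²(3L − a)/(6EI) = 44.08/EI
Flexibility coefficient — unit upward force at Y: δ_{YY} = L³/(3EI) = 14.29/EI.
Compatibility at Y: δ_0 − R_Y·δ_{YY} = 0, so R_Y = 44.08/14.29 = 3.084 kN.
Moment equilibrium about X: M_X = Σ(load moments about X) − R_Y·L = 31.24 − 3.084×3.5 = 20.45 kN·m.

M_X = 20.45 kN·m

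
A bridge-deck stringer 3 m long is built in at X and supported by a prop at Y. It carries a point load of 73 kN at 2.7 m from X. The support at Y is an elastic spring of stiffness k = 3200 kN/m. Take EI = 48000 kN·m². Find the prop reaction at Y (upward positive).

R_Y = 23.28 kN

Remove the prop at Y; the released (primary) structure is a cantilever built in at X.
Primary-structure tip deflection at Y by superposition:
  point load 73 at a = 2.7: Pa²(3L − a)/(6EI) = 558.8/EI
Tip deflection under a unit load at Y: L³/(3EI) = 9/EI.
With EI = 48000 kN·m²: δ_0 = 0.011641 m and δ_{YY} = 0.000188 m/kN.
Compatibility — the spring shortens by R_Y/k under the reaction it provides: δ_0 − R_Y·δ_{YY} = R_Y/k. With 1/k = 0.000313 m/kN, R_Y = δ_0 / (δ_{YY} + 1/k) = 0.011641 / (0.000188 + 0.000313) = 23.28 kN.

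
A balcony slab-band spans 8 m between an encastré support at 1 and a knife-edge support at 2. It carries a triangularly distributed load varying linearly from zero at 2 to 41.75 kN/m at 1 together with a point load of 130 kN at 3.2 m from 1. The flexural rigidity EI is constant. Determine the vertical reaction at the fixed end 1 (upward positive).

Choose R_2 as the redundant. The primary structure is the cantilever fixed at 1.
Downward deflection at the released point 2 due to the loads:
  triangular load, peak 41.75 at the fixed end: w₀L⁴/(30EI) = 5700/EI
  point load 130 at a = 3.2: Pa²(3L − a)/(6EI) = 4615/EI
  δ_0 = 10315/EI
Flexibility coefficient — unit upward force at 2: δ_{22} = L³/(3EI) = 170.7/EI.
The prop prevents deflection at 2: R_2 = δ_0/δ_{22} = 10315/170.7 = 60.44 kN.
Vertical equilibrium: R_1 = ΣP − R_2 = 297 − 60.44 = 236.6 kN.

R_1 = 236.6 kN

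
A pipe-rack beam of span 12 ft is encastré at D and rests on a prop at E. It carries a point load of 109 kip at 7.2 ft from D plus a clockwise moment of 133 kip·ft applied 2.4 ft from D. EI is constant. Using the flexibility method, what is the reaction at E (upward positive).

R_E = 53.07 kip

Remove the prop at E; the released (primary) structure is a cantilever built in at D.
Free-end deflection of the primary structure under the applied loading (downward +):
  point load 109 at a = 7.2: Pa²(3L − a)/(6EI) = 27123/EI
  clockwise couple 133 at a = 2.4: M₀a(2L − a)/(2EI) = 3447/EI
  δ_0 = 30570/EI
Flexibility coefficient — unit upward force at E: δ_{EE} = L³/(3EI) = 576/EI.
The prop prevents deflection at E: R_E = δ_0/δ_{EE} = 30570/576 = 53.07 kip.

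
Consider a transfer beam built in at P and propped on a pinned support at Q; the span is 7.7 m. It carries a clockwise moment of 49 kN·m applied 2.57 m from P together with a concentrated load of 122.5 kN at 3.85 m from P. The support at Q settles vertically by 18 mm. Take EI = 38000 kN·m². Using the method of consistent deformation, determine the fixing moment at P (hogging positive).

Choose R_Q as the redundant. The primary structure is the cantilever fixed at P.
Downward deflection at the released point Q due to the loads:
  clockwise couple 49 at a = 2.57: M₀a(2L − a)/(2EI) = 807.8/EI
  point load 122.5 at a = 3.85: Pa²(3L − a)/(6EI) = 5826/EI
  δ_0 = 6633/EI
Tip deflection under a unit load at Q: L³/(3EI) = 152.2/EI.
With EI = 38000 kN·m²: δ_0 = 0.17456 m and δ_{QQ} = 0.004005 m/kN.
Compatibility — the beam at Q must follow the support down by 0.018 m: δ_0 − R_Q·δ_{QQ} = 0.018, so R_Q = (0.17456 − 0.018)/0.004005 = 39.1 kN.
Moment equilibrium about P: M_P = Σ(load moments about P) − R_Q·L = 520.6 − 39.1×7.7 = 219.6 kN·m.

M_P = 219.6 kN·m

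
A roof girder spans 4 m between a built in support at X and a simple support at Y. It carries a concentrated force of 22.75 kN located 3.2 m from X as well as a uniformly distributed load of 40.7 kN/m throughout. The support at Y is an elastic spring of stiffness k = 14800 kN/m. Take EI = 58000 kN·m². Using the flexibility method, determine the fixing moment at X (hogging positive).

Release the roller at Y. Primary structure: cantilever fixed at X.
Deflection at Y on the released cantilever, summing each load's contribution:
  point load 22.75 at a = 3.2: Pa²(3L − a)/(6EI) = 341.7/EI
  UDL 40.7: wL⁴/(8EI) = 1302/EI
  δ_0 = 1644/EI
Flexibility coefficient — unit upward force at Y: δ_{YY} = L³/(3EI) = 21.33/EI.
With EI = 58000 kN·m²: δ_0 = 0.028346 m and δ_{YY} = 0.000368 m/kN.
Compatibility — the spring shortens by R_Y/k under the reaction it provides: δ_0 − R_Y·δ_{YY} = R_Y/k. With 1/k = 0.000068 m/kN, R_Y = δ_0 / (δ_{YY} + 1/k) = 0.028346 / (0.000368 + 0.000068) = 65.11 kN.
Moment equilibrium about X: M_X = Σ(load moments about X) − R_Y·L = 398.4 − 65.11×4 = 138 kN·m.

M_X = 138 kN·m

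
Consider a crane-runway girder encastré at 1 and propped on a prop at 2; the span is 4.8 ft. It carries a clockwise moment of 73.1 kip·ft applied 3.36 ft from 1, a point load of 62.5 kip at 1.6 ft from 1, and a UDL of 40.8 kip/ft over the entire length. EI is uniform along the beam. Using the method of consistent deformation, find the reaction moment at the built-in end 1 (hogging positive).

M_1 = 146.4 kip·ft

Choose R_2 as the redundant. The primary structure is the cantilever fixed at 1.
Downward deflection at the released point 2 due to the loads:
  clockwise couple 73.1 at a = 3.36: M₀a(2L − a)/(2EI) = 766.3/EI
  point load 62.5 at a = 1.6: Pa²(3L − a)/(6EI) = 341.3/EI
  UDL 40.8: wL⁴/(8EI) = 2707/EI
  δ_0 = 3815/EI
Flexibility coefficient — unit upward force at 2: δ_{22} = L³/(3EI) = 36.86/EI.
Compatibility at 2: δ_0 − R_2·δ_{22} = 0, so R_2 = 3815/36.86 = 103.5 kip.
Moment equilibrium about 1: M_1 = Σ(load moments about 1) − R_2·L = 643.1 − 103.5×4.8 = 146.4 kip·ft.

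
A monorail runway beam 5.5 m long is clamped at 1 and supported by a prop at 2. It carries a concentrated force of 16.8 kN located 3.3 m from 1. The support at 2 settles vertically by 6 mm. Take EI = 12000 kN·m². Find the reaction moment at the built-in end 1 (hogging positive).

Release the roller at 2. Primary structure: cantilever fixed at 1.
Downward deflection at the released point 2 due to the loads:
  point load 16.8 at a = 3.3: Pa²(3L − a)/(6EI) = 402.5/EI
Flexibility coefficient — unit upward force at 2: δ_{22} = L³/(3EI) = 55.46/EI.
With EI = 12000 kN·m²: δ_0 = 0.033541 m and δ_{22} = 0.004622 m/kN.
Compatibility — the beam at 2 must follow the support down by 0.006 m: δ_0 − R_2·δ_{22} = 0.006, so R_2 = (0.033541 − 0.006)/0.004622 = 5.959 kN.
Moment equilibrium about 1: M_1 = Σ(load moments about 1) − R_2·L = 55.44 − 5.959×5.5 = 22.66 kN·m.

M_1 = 22.66 kN·m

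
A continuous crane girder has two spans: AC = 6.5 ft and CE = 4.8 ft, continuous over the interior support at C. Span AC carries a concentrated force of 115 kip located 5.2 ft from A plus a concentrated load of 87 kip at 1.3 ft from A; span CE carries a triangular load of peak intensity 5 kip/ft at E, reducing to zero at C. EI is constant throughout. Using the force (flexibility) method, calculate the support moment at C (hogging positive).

M_C = 96 kip·ft

Take M_C as the redundant. Released structure: two simple spans AC and CE with a hinge at C.
Discontinuity in slope at C on the released structure — sum the simple-span end rotations:
  span AC: point load 115 at a = 5.2: Pab(L + a)/(6LEI) = 233.2/EI
  span AC: point load 87 at a = 1.3: Pab(L + a)/(6LEI) = 117.6/EI
  span CE: triangular load, peak 5: 7w₀L³/(360EI) = 10.75/EI
  relative rotation θ_0 = (350.8 + 10.75)/EI = 361.6/EI
A unit hogging moment at C produces rotation L₁/(3EI) + L₂/(3EI) = 3.767/EI.
Slope continuity at C: θ_0 = M_C·3.767/EI, so M_C = 361.6/3.767 = 96 kip·ft (hogging).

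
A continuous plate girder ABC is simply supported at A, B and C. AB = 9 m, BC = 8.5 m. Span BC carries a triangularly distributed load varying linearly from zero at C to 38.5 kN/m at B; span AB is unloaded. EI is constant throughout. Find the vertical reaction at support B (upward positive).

Take M_B as the redundant. Released structure: two simple spans AB and BC with a hinge at B.
Discontinuity in slope at B on the released structure — sum the simple-span end rotations:
  span BC: triangular load, peak 38.5: w₀L³/(45EI) = 525.4/EI
  relative rotation θ_0 = (0 + 525.4)/EI = 525.4/EI
A unit hogging moment at B produces rotation L₁/(3EI) + L₂/(3EI) = 5.833/EI.
Slope continuity at B: θ_0 = M_B·5.833/EI, so M_B = 525.4/5.833 = 90.07 kN·m (hogging).
Span AB, ΣM about A with M_B applied at B: R_B^{AB}·9 = 0 + 90.07, so R_B^{AB} = 10.01 kN and R_A = 0 − 10.01 = -10.01 kN.
Span BC, ΣM about C: R_B^{BC}·8.5 = 927.2 + 90.07, so R_B^{BC} = 119.7 kN and R_C = 163.6 − 119.7 = 43.95 kN.
R_B = 10.01 + 119.7 = 129.7 kN.

R_B = 129.7 kN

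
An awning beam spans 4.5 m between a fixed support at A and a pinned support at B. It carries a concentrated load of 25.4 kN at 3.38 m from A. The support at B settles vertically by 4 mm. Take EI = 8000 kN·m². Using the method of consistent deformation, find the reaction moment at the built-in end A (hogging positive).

Remove the prop at B; the released (primary) structure is a cantilever built in at A.
Deflection at B on the released cantilever, summing each load's contribution:
  point load 25.4 at a = 3.38: Pa²(3L − a)/(6EI) = 489.4/EI
Flexibility coefficient — unit upward force at B: δ_{BB} = L³/(3EI) = 30.38/EI.
With EI = 8000 kN·m²: δ_0 = 0.06118 m and δ_{BB} = 0.003797 m/kN.
Compatibility — the beam at B must follow the support down by 0.004 m: δ_0 − R_B·δ_{BB} = 0.004, so R_B = (0.06118 − 0.004)/0.003797 = 15.06 kN.
Moment equilibrium about A: M_A = Σ(load moments about A) − R_B·L = 85.85 − 15.06×4.5 = 18.08 kN·m.

M_A = 18.08 kN·m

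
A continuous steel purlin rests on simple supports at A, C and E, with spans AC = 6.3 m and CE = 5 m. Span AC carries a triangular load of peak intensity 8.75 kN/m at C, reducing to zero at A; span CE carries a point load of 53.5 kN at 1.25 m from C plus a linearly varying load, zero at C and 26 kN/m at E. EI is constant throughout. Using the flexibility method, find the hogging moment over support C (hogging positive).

M_C = 49.1 kN·m

Insert a hinge at C; M_C is the redundant, and each span becomes simply supported.
Discontinuity in slope at C on the released structure — sum the simple-span end rotations:
  span AC: triangular load, peak 8.75: w₀L³/(45EI) = 48.62/EI
  span CE: point load 53.5 at a = 1.25: Pab(L + b)/(6LEI) = 73.14/EI
  span CE: triangular load, peak 26: 7w₀L³/(360EI) = 63.19/EI
  relative rotation θ_0 = (48.62 + 136.3)/EI = 185/EI
A unit hogging moment at C produces rotation L₁/(3EI) + L₂/(3EI) = 3.767/EI.
Slope continuity at C: θ_0 = M_C·3.767/EI, so M_C = 185/3.767 = 49.1 kN·m (hogging).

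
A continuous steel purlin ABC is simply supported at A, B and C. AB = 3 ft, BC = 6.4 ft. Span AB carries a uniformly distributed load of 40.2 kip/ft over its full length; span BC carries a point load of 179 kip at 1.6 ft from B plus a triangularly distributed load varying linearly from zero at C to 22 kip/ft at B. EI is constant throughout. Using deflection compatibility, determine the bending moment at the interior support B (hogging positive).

M_B = 183.3 kip·ft

Insert a hinge at B; M_B is the redundant, and each span becomes simply supported.
Rotations at B on the released spans (each span's end-slope, ×1/EI):
  span AB: UDL 40.2: wL³/(24EI) = 45.23/EI
  span BC: point load 179 at a = 1.6: Pab(L + b)/(6LEI) = 401/EI
  span BC: triangular load, peak 22: w₀L³/(45EI) = 128.2/EI
  relative rotation θ_0 = (45.23 + 529.1)/EI = 574.3/EI
A unit hogging moment at B produces rotation L₁/(3EI) + L₂/(3EI) = 3.133/EI.
Compatibility: M_B·(L₁+L₂)/(3EI) = θ_0, giving M_B = 183.3 kip·ft (hogging).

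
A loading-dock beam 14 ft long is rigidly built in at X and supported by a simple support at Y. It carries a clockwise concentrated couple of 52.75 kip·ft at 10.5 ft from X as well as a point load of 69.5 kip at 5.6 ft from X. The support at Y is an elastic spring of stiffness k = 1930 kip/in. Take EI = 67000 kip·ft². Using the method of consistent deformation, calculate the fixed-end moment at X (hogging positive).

M_X = 166.3 kip·ft

Take the reaction at Y as the redundant and release it; the primary structure is a cantilever fixed at X.
Primary-structure tip deflection at Y by superposition:
  clockwise couple 52.75 at a = 10.5: M₀a(2L − a)/(2EI) = 4846/EI
  point load 69.5 at a = 5.6: Pa²(3L − a)/(6EI) = 13222/EI
  δ_0 = 18069/EI
Tip deflection under a unit load at Y: L³/(3EI) = 914.7/EI.
With EI = 67000 kip·ft²: δ_0 = 0.26968 ft and δ_{YY} = 0.013652 ft/kip.
Compatibility — the spring shortens by R_Y/k under the reaction it provides: δ_0 − R_Y·δ_{YY} = R_Y/k. With 1/k = 1/(1930×12) ft/kip = 0.000043 ft/kip, R_Y = δ_0 / (δ_{YY} + 1/k) = 0.26968 / (0.013652 + 0.000043) = 19.69 kip.
Moment equilibrium about X: M_X = Σ(load moments about X) − R_Y·L = 441.9 − 19.69×14 = 166.3 kip·ft.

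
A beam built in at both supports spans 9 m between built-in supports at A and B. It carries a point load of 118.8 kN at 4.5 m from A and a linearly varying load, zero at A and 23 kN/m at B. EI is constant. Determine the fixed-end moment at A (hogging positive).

M_A = 195.8 kN·m

Release both end moments; the primary structure is a simply-supported span AB with redundants M_A and M_B.
On the primary (simply-supported) span, the end slopes from the loading are:
  at A: point load 118.8 at a = 4.5: Pab(L + b)/(6LEI) = 601.4/EI
  at B: point load 118.8 at a = 4.5: Pab(L + a)/(6LEI) = 601.4/EI
  at A: triangular load, peak 23: 7w₀L³/(360EI) = 326/EI
  at B: triangular load, peak 23: w₀L³/(45EI) = 372.6/EI
  θ_A0 = 927.5/EI,  θ_B0 = 974/EI
Flexibility coefficients: a unit moment at one end gives L/(3EI) there and L/(6EI) at the far end, so f₁₁ = f₂₂ = 3/EI and f₁₂ = f₂₁ = 1.5/EI.
Compatibility — zero rotation at each built-in end:
  3 M_A + 1.5 M_B = 927.5
  1.5 M_A + 3 M_B = 974
Solving the pair gives M_A = 195.8 kN·m and M_B = 226.8 kN·m (hogging).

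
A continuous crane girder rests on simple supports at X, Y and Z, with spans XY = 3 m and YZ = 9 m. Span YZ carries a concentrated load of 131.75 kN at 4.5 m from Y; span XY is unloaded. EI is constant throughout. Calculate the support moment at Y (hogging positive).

Insert a hinge at Y; M_Y is the redundant, and each span becomes simply supported.
Rotations at Y on the released spans (each span's end-slope, ×1/EI):
  span YZ: point load 131.75 at a = 4.5: Pab(L + b)/(6LEI) = 667/EI
  relative rotation θ_0 = (0 + 667)/EI = 667/EI
A unit hogging moment at Y produces rotation L₁/(3EI) + L₂/(3EI) = 4/EI.
Slope continuity at Y: θ_0 = M_Y·4/EI, so M_Y = 667/4 = 166.7 kN·m (hogging).

M_Y = 166.7 kN·m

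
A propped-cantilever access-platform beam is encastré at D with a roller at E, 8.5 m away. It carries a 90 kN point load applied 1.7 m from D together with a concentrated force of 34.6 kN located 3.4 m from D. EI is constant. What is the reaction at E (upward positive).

Choose R_E as the redundant. The primary structure is the cantilever fixed at D.
Free-end deflection of the primary structure under the applied loading (downward +):
  point load 90 at a = 1.7: Pa²(3L − a)/(6EI) = 1032/EI
  point load 34.6 at a = 3.4: Pa²(3L − a)/(6EI) = 1473/EI
  δ_0 = 2505/EI
Flexibility coefficient — unit upward force at E: δ_{EE} = L³/(3EI) = 204.7/EI.
Compatibility at E: δ_0 − R_E·δ_{EE} = 0, so R_E = 2505/204.7 = 12.24 kN.

R_E = 12.24 kN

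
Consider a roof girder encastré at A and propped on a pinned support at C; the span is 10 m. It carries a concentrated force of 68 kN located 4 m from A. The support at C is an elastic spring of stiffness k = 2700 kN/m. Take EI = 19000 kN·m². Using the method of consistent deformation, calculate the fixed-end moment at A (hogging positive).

M_A = 133.5 kN·m

Take the reaction at C as the redundant and release it; the primary structure is a cantilever fixed at A.
Free-end deflection of the primary structure under the applied loading (downward +):
  point load 68 at a = 4: Pa²(3L − a)/(6EI) = 4715/EI
Tip deflection under a unit load at C: L³/(3EI) = 333.3/EI.
With EI = 19000 kN·m²: δ_0 = 0.24814 m and δ_{CC} = 0.017544 m/kN.
Compatibility — the spring shortens by R_C/k under the reaction it provides: δ_0 − R_C·δ_{CC} = R_C/k. With 1/k = 0.00037 m/kN, R_C = δ_0 / (δ_{CC} + 1/k) = 0.24814 / (0.017544 + 0.00037) = 13.85 kN.
Moment equilibrium about A: M_A = Σ(load moments about A) − R_C·L = 272 − 13.85×10 = 133.5 kN·m.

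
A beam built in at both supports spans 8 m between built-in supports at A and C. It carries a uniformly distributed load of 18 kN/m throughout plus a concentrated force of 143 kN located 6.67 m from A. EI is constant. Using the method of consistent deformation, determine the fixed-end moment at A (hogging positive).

Release both end moments; the primary structure is a simply-supported span AC with redundants M_A and M_C.
On the primary (simply-supported) span, the end slopes from the loading are:
  at A: UDL 18: wL³/(24EI) = 384/EI
  at C: UDL 18: wL³/(24EI) = 384/EI
  at A: point load 143 at a = 6.67: Pab(L + b)/(6LEI) = 246.6/EI
  at C: point load 143 at a = 6.67: Pab(L + a)/(6LEI) = 387.7/EI
  θ_A0 = 630.6/EI,  θ_C0 = 771.7/EI
Flexibility coefficients: a unit moment at one end gives L/(3EI) there and L/(6EI) at the far end, so f₁₁ = f₂₂ = 2.667/EI and f₁₂ = f₂₁ = 1.333/EI.
Compatibility — zero rotation at each built-in end:
  2.667 M_A + 1.333 M_C = 630.6
  1.333 M_A + 2.667 M_C = 771.7
Solving the pair gives M_A = 122.4 kN·m and M_C = 228.2 kN·m (hogging).

M_A = 122.4 kN·m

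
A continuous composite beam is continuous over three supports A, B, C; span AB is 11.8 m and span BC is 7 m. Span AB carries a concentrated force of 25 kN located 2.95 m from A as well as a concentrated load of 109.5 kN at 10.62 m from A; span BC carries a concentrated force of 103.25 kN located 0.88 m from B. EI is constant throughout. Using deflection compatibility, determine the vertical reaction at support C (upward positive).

R_C = -3.985 kN

Release continuity at B by inserting a hinge; the redundant is the internal moment M_B. The primary structure is two simply-supported spans AB and BC.
Discontinuity in slope at B on the released structure — sum the simple-span end rotations:
  span AB: point load 25 at a = 2.95: Pab(L + a)/(6LEI) = 136/EI
  span AB: point load 109.5 at a = 10.62: Pab(L + a)/(6LEI) = 434.5/EI
  span BC: point load 103.25 at a = 0.88: Pab(L + b)/(6LEI) = 173.7/EI
  relative rotation θ_0 = (570.5 + 173.7)/EI = 744.2/EI
A unit hogging moment at B produces rotation L₁/(3EI) + L₂/(3EI) = 6.267/EI.
Slope continuity at B: θ_0 = M_B·6.267/EI, so M_B = 744.2/6.267 = 118.8 kN·m (hogging).
Span BC, ΣM about C: R_B^{BC}·7 = 631.9 + 118.8, so R_B^{BC} = 107.2 kN and R_C = 103.2 − 107.2 = -3.985 kN.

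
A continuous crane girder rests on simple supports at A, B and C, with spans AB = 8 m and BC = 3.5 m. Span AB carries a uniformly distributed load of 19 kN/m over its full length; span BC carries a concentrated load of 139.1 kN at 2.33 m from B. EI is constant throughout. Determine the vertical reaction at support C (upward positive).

R_C = 56.1 kN

Insert a hinge at B; M_B is the redundant, and each span becomes simply supported.
Rotations at B on the released spans (each span's end-slope, ×1/EI):
  span AB: UDL 19: wL³/(24EI) = 405.3/EI
  span BC: point load 139.1 at a = 2.33: Pab(L + b)/(6LEI) = 84.33/EI
  relative rotation θ_0 = (405.3 + 84.33)/EI = 489.7/EI
A unit hogging moment at B produces rotation L₁/(3EI) + L₂/(3EI) = 3.833/EI.
Slope continuity at B: θ_0 = M_B·3.833/EI, so M_B = 489.7/3.833 = 127.7 kN·m (hogging).
Span BC, ΣM about C: R_B^{BC}·3.5 = 162.7 + 127.7, so R_B^{BC} = 83 kN and R_C = 139.1 − 83 = 56.1 kN.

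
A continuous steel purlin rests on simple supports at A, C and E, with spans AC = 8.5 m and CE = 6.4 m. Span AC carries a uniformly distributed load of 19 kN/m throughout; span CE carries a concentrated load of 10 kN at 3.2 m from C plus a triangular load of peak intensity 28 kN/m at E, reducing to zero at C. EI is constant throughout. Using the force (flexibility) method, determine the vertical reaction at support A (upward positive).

R_A = 65.25 kN

Insert a hinge at C; M_C is the redundant, and each span becomes simply supported.
Rotations at C on the released spans (each span's end-slope, ×1/EI):
  span AC: UDL 19: wL³/(24EI) = 486.2/EI
  span CE: point load 10 at a = 3.2: Pab(L + b)/(6LEI) = 25.6/EI
  span CE: triangular load, peak 28: 7w₀L³/(360EI) = 142.7/EI
  relative rotation θ_0 = (486.2 + 168.3)/EI = 654.5/EI
A unit hogging moment at C produces rotation L₁/(3EI) + L₂/(3EI) = 4.967/EI.
Compatibility: M_C·(L₁+L₂)/(3EI) = θ_0, giving M_C = 131.8 kN·m (hogging).
Span AC, ΣM about A with M_C applied at C: R_C^{AC}·8.5 = 686.4 + 131.8, so R_C^{AC} = 96.25 kN and R_A = 161.5 − 96.25 = 65.25 kN.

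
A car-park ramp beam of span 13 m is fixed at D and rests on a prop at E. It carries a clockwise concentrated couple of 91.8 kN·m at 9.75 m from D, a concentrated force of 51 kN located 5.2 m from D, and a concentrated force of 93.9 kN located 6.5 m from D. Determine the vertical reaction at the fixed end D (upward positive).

Release the roller at E. Primary structure: cantilever fixed at D.
Free-end deflection of the primary structure under the applied loading (downward +):
  clockwise couple 91.8 at a = 9.75: M₀a(2L − a)/(2EI) = 7272/EI
  point load 51 at a = 5.2: Pa²(3L − a)/(6EI) = 7769/EI
  point load 93.9 at a = 6.5: Pa²(3L − a)/(6EI) = 21489/EI
  δ_0 = 36530/EI
Flexibility coefficient — unit upward force at E: δ_{EE} = L³/(3EI) = 732.3/EI.
Compatibility at E: δ_0 − R_E·δ_{EE} = 0, so R_E = 36530/732.3 = 49.88 kN.
Vertical equilibrium: R_D = ΣP − R_E = 144.9 − 49.88 = 95.02 kN.

R_D = 95.02 kN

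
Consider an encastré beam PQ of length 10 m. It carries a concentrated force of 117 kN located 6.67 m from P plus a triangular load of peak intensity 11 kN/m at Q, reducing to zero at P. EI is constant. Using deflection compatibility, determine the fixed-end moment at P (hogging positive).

M_P = 123.2 kN·m

Take the two fixed-end moments M_P, M_Q as redundants; the released structure is the simple span PQ.
Simple-span end rotations at P and Q under the given loads:
  at P: point load 117 at a = 6.67: Pab(L + b)/(6LEI) = 577.3/EI
  at Q: point load 117 at a = 6.67: Pab(L + a)/(6LEI) = 722/EI
  at P: triangular load, peak 11: 7w₀L³/(360EI) = 213.9/EI
  at Q: triangular load, peak 11: w₀L³/(45EI) = 244.4/EI
  θ_P0 = 791.2/EI,  θ_Q0 = 966.4/EI
Flexibility coefficients: a unit moment at one end gives L/(3EI) there and L/(6EI) at the far end, so f₁₁ = f₂₂ = 3.333/EI and f₁₂ = f₂₁ = 1.667/EI.
Compatibility — zero rotation at each built-in end:
  3.333 M_P + 1.667 M_Q = 791.2
  1.667 M_P + 3.333 M_Q = 966.4
Solving the pair gives M_P = 123.2 kN·m and M_Q = 228.3 kN·m (hogging).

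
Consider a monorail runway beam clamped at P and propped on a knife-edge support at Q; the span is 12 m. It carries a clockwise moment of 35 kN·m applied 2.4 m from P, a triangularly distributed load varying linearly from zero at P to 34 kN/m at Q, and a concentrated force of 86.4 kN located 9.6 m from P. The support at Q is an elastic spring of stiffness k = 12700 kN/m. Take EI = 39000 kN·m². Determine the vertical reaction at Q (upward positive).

Take the reaction at Q as the redundant and release it; the primary structure is a cantilever fixed at P.
Deflection at Q on the released cantilever, summing each load's contribution:
  clockwise couple 35 at a = 2.4: M₀a(2L − a)/(2EI) = 907.2/EI
  triangular load, peak 34 at the free end: 11w₀L⁴/(120EI) = 64627/EI
  point load 86.4 at a = 9.6: Pa²(3L − a)/(6EI) = 35036/EI
  δ_0 = 100570/EI
Tip deflection under a unit load at Q: L³/(3EI) = 576/EI.
With EI = 39000 kN·m²: δ_0 = 2.5787 m and δ_{QQ} = 0.014769 m/kN.
Compatibility — the spring shortens by R_Q/k under the reaction it provides: δ_0 − R_Q·δ_{QQ} = R_Q/k. With 1/k = 0.000079 m/kN, R_Q = δ_0 / (δ_{QQ} + 1/k) = 2.5787 / (0.014769 + 0.000079) = 173.7 kN.

R_Q = 173.7 kN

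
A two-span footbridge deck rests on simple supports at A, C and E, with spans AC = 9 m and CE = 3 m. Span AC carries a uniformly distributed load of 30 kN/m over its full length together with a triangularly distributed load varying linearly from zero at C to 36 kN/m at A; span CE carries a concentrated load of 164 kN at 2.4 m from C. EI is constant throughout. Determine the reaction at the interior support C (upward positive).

Take M_C as the redundant. Released structure: two simple spans AC and CE with a hinge at C.
Rotations at C on the released spans (each span's end-slope, ×1/EI):
  span AC: UDL 30: wL³/(24EI) = 911.2/EI
  span AC: triangular load, peak 36: 7w₀L³/(360EI) = 510.3/EI
  span CE: point load 164 at a = 2.4: Pab(L + b)/(6LEI) = 47.23/EI
  relative rotation θ_0 = (1422 + 47.23)/EI = 1469/EI
A unit hogging moment at C produces rotation L₁/(3EI) + L₂/(3EI) = 4/EI.
Compatibility: M_C·(L₁+L₂)/(3EI) = θ_0, giving M_C = 367.2 kN·m (hogging).
Span AC, ΣM about A with M_C applied at C: R_C^{AC}·9 = 1701 + 367.2, so R_C^{AC} = 229.8 kN and R_A = 432 − 229.8 = 202.2 kN.
Span CE, ΣM about E: R_C^{CE}·3 = 98.4 + 367.2, so R_C^{CE} = 155.2 kN and R_E = 164 − 155.2 = 8.802 kN.
R_C = 229.8 + 155.2 = 385 kN.

R_C = 385 kN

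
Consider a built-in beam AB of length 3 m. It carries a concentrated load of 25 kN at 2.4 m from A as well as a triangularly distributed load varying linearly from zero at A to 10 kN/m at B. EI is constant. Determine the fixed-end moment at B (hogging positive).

Release both end moments; the primary structure is a simply-supported span AB with redundants M_A and M_B.
Simple-span end rotations at A and B under the given loads:
  at A: point load 25 at a = 2.4: Pab(L + b)/(6LEI) = 7.2/EI
  at B: point load 25 at a = 2.4: Pab(L + a)/(6LEI) = 10.8/EI
  at A: triangular load, peak 10: 7w₀L³/(360EI) = 5.25/EI
  at B: triangular load, peak 10: w₀L³/(45EI) = 6/EI
  θ_A0 = 12.45/EI,  θ_B0 = 16.8/EI
Flexibility coefficients: a unit moment at one end gives L/(3EI) there and L/(6EI) at the far end, so f₁₁ = f₂₂ = 1/EI and f₁₂ = f₂₁ = 0.5/EI.
Compatibility — zero rotation at each built-in end:
  1 M_A + 0.5 M_B = 12.45
  0.5 M_A + 1 M_B = 16.8
Solving the pair gives M_A = 5.4 kN·m and M_B = 14.1 kN·m (hogging).

M_B = 14.1 kN·m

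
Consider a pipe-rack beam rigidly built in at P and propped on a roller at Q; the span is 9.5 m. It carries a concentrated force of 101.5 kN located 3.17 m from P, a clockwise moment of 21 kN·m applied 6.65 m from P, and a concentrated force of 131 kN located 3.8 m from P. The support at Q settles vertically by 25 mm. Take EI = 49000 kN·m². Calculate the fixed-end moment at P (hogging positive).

Choose R_Q as the redundant. The primary structure is the cantilever fixed at P.
Downward deflection at the released point Q due to the loads:
  point load 101.5 at a = 3.17: Pa²(3L − a)/(6EI) = 4306/EI
  clockwise couple 21 at a = 6.65: M₀a(2L − a)/(2EI) = 862.3/EI
  point load 131 at a = 3.8: Pa²(3L − a)/(6EI) = 7787/EI
  δ_0 = 12956/EI
Tip deflection under a unit load at Q: L³/(3EI) = 285.8/EI.
With EI = 49000 kN·m²: δ_0 = 0.2644 m and δ_{QQ} = 0.005832 m/kN.
Compatibility — the beam at Q must follow the support down by 0.025 m: δ_0 − R_Q·δ_{QQ} = 0.025, so R_Q = (0.2644 − 0.025)/0.005832 = 41.05 kN.
Moment equilibrium about P: M_P = Σ(load moments about P) − R_Q·L = 840.6 − 41.05×9.5 = 450.6 kN·m.

M_P = 450.6 kN·m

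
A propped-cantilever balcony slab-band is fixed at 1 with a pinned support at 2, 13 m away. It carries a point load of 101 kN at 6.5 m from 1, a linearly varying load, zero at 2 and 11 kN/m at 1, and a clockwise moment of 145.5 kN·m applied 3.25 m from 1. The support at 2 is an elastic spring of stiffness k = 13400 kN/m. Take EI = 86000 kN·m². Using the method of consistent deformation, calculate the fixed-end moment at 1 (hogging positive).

Take the reaction at 2 as the redundant and release it; the primary structure is a cantilever fixed at 1.
Primary-structure tip deflection at 2 by superposition:
  point load 101 at a = 6.5: Pa²(3L − a)/(6EI) = 23114/EI
  triangular load, peak 11 at the fixed end: w₀L⁴/(30EI) = 10472/EI
  clockwise couple 145.5 at a = 3.25: M₀a(2L − a)/(2EI) = 5379/EI
  δ_0 = 38966/EI
Tip deflection under a unit load at 2: L³/(3EI) = 732.3/EI.
With EI = 86000 kN·m²: δ_0 = 0.45309 m and δ_{22} = 0.008516 m/kN.
Compatibility — the spring shortens by R_2/k under the reaction it provides: δ_0 − R_2·δ_{22} = R_2/k. With 1/k = 0.000075 m/kN, R_2 = δ_0 / (δ_{22} + 1/k) = 0.45309 / (0.008516 + 0.000075) = 52.75 kN.
Moment equilibrium about 1: M_1 = Σ(load moments about 1) − R_2·L = 1112 − 52.75×13 = 426.1 kN·m.

M_1 = 426.1 kN·m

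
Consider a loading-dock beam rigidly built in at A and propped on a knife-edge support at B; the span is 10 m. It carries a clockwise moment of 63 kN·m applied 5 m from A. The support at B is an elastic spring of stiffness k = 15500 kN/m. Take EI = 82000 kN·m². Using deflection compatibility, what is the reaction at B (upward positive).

R_B = 6.977 kN

Release the roller at B. Primary structure: cantilever fixed at A.
Downward deflection at the released point B due to the loads:
  clockwise couple 63 at a = 5: M₀a(2L − a)/(2EI) = 2362/EI
Flexibility coefficient — unit upward force at B: δ_{BB} = L³/(3EI) = 333.3/EI.
With EI = 82000 kN·m²: δ_0 = 0.028811 m and δ_{BB} = 0.004065 m/kN.
Compatibility — the spring shortens by R_B/k under the reaction it provides: δ_0 − R_B·δ_{BB} = R_B/k. With 1/k = 0.000065 m/kN, R_B = δ_0 / (δ_{BB} + 1/k) = 0.028811 / (0.004065 + 0.000065) = 6.977 kN.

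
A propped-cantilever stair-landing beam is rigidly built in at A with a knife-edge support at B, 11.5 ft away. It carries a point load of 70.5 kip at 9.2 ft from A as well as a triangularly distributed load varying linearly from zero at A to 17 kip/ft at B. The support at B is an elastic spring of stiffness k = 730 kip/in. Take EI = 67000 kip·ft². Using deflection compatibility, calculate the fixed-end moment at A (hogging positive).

M_A = 226.7 kip·ft

Take the reaction at B as the redundant and release it; the primary structure is a cantilever fixed at A.
Deflection at B on the released cantilever, summing each load's contribution:
  point load 70.5 at a = 9.2: Pa²(3L − a)/(6EI) = 25161/EI
  triangular load, peak 17 at the free end: 11w₀L⁴/(120EI) = 27255/EI
  δ_0 = 52417/EI
Flexibility coefficient — unit upward force at B: δ_{BB} = L³/(3EI) = 507/EI.
With EI = 67000 kip·ft²: δ_0 = 0.78234 ft and δ_{BB} = 0.007567 ft/kip.
Compatibility — the spring shortens by R_B/k under the reaction it provides: δ_0 − R_B·δ_{BB} = R_B/k. With 1/k = 1/(730×12) ft/kip = 0.000114 ft/kip, R_B = δ_0 / (δ_{BB} + 1/k) = 0.78234 / (0.007567 + 0.000114) = 101.9 kip.
Moment equilibrium about A: M_A = Σ(load moments about A) − R_B·L = 1398 − 101.9×11.5 = 226.7 kip·ft.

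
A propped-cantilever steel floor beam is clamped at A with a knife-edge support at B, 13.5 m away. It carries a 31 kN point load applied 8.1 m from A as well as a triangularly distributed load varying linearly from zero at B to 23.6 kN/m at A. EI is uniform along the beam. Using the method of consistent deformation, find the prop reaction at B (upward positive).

R_B = 45.25 kN

Remove the prop at B; the released (primary) structure is a cantilever built in at A.
Free-end deflection of the primary structure under the applied loading (downward +):
  point load 31 at a = 8.1: Pa²(3L − a)/(6EI) = 10983/EI
  triangular load, peak 23.6 at the fixed end: w₀L⁴/(30EI) = 26129/EI
  δ_0 = 37112/EI
Tip deflection under a unit load at B: L³/(3EI) = 820.1/EI.
The prop prevents deflection at B: R_B = δ_0/δ_{BB} = 37112/820.1 = 45.25 kN.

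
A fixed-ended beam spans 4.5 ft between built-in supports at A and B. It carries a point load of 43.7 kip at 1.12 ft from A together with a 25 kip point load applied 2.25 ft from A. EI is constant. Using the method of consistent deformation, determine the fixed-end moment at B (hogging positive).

M_B = 23.21 kip·ft

Release both end moments; the primary structure is a simply-supported span AB with redundants M_A and M_B.
On the primary (simply-supported) span, the end slopes from the loading are:
  at A: point load 43.7 at a = 1.12: Pab(L + b)/(6LEI) = 48.28/EI
  at B: point load 43.7 at a = 1.12: Pab(L + a)/(6LEI) = 34.43/EI
  at A: point load 25 at a = 2.25: Pab(L + b)/(6LEI) = 31.64/EI
  at B: point load 25 at a = 2.25: Pab(L + a)/(6LEI) = 31.64/EI
  θ_A0 = 79.92/EI,  θ_B0 = 66.07/EI
Flexibility coefficients: a unit moment at one end gives L/(3EI) there and L/(6EI) at the far end, so f₁₁ = f₂₂ = 1.5/EI and f₁₂ = f₂₁ = 0.75/EI.
Compatibility — zero rotation at each built-in end:
  1.5 M_A + 0.75 M_B = 79.92
  0.75 M_A + 1.5 M_B = 66.07
Solving the pair gives M_A = 41.68 kip·ft and M_B = 23.21 kip·ft (hogging).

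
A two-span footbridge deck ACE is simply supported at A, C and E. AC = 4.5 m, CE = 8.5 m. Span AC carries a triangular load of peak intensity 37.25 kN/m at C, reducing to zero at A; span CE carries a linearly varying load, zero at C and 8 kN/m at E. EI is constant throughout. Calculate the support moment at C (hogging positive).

M_C = 39.45 kN·m

Take M_C as the redundant. Released structure: two simple spans AC and CE with a hinge at C.
End slopes at the hinge C, treating each span as simply supported:
  span AC: triangular load, peak 37.25: w₀L³/(45EI) = 75.43/EI
  span CE: triangular load, peak 8: 7w₀L³/(360EI) = 95.53/EI
  relative rotation θ_0 = (75.43 + 95.53)/EI = 171/EI
A unit hogging moment at C produces rotation L₁/(3EI) + L₂/(3EI) = 4.333/EI.
Slope continuity at C: θ_0 = M_C·4.333/EI, so M_C = 171/4.333 = 39.45 kN·m (hogging).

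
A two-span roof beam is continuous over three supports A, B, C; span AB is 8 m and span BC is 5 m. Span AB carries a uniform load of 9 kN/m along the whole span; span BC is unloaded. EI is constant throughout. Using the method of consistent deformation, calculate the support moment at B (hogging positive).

M_B = 44.31 kN·m

Take M_B as the redundant. Released structure: two simple spans AB and BC with a hinge at B.
Rotations at B on the released spans (each span's end-slope, ×1/EI):
  span AB: UDL 9: wL³/(24EI) = 192/EI
  relative rotation θ_0 = (192 + 0)/EI = 192/EI
A unit hogging moment at B produces rotation L₁/(3EI) + L₂/(3EI) = 4.333/EI.
Compatibility: M_B·(L₁+L₂)/(3EI) = θ_0, giving M_B = 44.31 kN·m (hogging).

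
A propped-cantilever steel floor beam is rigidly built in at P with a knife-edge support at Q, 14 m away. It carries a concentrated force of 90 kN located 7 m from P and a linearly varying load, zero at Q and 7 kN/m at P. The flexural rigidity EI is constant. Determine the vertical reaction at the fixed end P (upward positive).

Choose R_Q as the redundant. The primary structure is the cantilever fixed at P.
Free-end deflection of the primary structure under the applied loading (downward +):
  point load 90 at a = 7: Pa²(3L − a)/(6EI) = 25725/EI
  triangular load, peak 7 at the fixed end: w₀L⁴/(30EI) = 8964/EI
  δ_0 = 34689/EI
Tip deflection under a unit load at Q: L³/(3EI) = 914.7/EI.
The prop prevents deflection at Q: R_Q = δ_0/δ_{QQ} = 34689/914.7 = 37.92 kN.
Vertical equilibrium: R_P = ΣP − R_Q = 139 − 37.92 = 101.1 kN.

R_P = 101.1 kN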